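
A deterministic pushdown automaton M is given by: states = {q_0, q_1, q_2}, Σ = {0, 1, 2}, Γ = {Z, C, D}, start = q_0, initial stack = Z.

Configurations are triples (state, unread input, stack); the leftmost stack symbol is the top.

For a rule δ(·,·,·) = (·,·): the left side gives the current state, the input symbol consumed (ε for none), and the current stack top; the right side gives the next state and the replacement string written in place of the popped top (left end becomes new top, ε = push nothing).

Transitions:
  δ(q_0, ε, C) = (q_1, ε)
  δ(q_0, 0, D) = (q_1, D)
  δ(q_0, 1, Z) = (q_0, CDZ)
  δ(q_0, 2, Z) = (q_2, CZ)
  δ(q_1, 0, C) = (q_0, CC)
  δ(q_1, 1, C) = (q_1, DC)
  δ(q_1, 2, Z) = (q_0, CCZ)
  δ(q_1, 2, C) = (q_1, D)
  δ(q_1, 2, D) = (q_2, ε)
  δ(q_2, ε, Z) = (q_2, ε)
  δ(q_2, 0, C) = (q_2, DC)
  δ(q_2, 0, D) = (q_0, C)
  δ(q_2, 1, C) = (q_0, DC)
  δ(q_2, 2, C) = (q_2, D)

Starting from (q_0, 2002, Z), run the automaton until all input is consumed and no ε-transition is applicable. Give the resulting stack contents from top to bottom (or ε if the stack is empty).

DZ

(q_0, 2002, Z)
  read 2, top Z: go to q_2, push CZ → (q_2, 002, CZ)
  read 0, top C: go to q_2, push DC → (q_2, 02, DCZ)
  read 0, top D: go to q_0, push C → (q_0, 2, CCZ)
  ε-move, top C: go to q_1, push ε → (q_1, 2, CZ)
  read 2, top C: go to q_1, push D → (q_1, ε, DZ)
All input consumed in state q_1 with stack DZ.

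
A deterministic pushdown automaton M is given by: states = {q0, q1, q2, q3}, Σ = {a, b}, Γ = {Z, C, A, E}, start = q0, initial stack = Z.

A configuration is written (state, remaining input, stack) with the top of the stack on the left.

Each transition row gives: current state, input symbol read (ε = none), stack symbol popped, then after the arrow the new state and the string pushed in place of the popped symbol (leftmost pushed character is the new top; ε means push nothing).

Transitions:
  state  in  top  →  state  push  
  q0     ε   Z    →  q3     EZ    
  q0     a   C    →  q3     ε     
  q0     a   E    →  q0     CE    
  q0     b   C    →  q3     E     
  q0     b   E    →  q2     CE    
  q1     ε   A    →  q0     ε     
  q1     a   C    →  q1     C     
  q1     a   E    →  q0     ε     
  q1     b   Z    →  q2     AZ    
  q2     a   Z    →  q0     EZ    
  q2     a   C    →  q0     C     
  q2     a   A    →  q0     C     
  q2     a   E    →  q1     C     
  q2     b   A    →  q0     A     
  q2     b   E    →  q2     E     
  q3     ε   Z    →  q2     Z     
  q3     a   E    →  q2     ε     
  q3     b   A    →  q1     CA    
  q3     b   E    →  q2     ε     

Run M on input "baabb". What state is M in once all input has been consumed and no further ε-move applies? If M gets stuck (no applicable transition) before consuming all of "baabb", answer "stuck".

q2

(q0, baabb, Z)
  ε-move, top Z: go to q3, push EZ → (q3, baabb, EZ)
  read b, top E: go to q2, push ε → (q2, aabb, Z)
  read a, top Z: go to q0, push EZ → (q0, abb, EZ)
  read a, top E: go to q0, push CE → (q0, bb, CEZ)
  read b, top C: go to q3, push E → (q3, b, EEZ)
  read b, top E: go to q2, push ε → (q2, ε, EZ)
All input consumed; M is in state q2.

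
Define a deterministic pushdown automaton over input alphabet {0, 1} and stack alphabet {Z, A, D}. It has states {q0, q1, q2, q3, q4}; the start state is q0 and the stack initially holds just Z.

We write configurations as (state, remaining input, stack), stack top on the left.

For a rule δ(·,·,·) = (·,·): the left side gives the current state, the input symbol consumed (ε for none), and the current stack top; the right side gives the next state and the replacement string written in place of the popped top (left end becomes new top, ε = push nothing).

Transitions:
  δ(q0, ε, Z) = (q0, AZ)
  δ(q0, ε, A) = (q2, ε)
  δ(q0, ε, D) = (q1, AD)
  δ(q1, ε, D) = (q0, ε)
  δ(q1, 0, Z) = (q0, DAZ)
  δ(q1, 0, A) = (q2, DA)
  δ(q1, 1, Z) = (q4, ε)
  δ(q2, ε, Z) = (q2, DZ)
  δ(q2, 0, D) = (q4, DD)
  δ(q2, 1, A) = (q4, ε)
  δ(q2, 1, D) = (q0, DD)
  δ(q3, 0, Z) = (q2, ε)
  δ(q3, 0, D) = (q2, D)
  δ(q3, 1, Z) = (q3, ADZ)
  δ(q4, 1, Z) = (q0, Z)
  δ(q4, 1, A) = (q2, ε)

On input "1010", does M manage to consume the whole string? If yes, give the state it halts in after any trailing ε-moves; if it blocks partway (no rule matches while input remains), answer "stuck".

q2

(q0, 1010, Z)
  ε-move, top Z: go to q0, push AZ → (q0, 1010, AZ)
  ε-move, top A: go to q2, push ε → (q2, 1010, Z)
  ε-move, top Z: go to q2, push DZ → (q2, 1010, DZ)
  read 1, top D: go to q0, push DD → (q0, 010, DDZ)
  ε-move, top D: go to q1, push AD → (q1, 010, ADDZ)
  read 0, top A: go to q2, push DA → (q2, 10, DADDZ)
  read 1, top D: go to q0, push DD → (q0, 0, DDADDZ)
  ε-move, top D: go to q1, push AD → (q1, 0, ADDADDZ)
  read 0, top A: go to q2, push DA → (q2, ε, DADDADDZ)
All input consumed; M is in state q2.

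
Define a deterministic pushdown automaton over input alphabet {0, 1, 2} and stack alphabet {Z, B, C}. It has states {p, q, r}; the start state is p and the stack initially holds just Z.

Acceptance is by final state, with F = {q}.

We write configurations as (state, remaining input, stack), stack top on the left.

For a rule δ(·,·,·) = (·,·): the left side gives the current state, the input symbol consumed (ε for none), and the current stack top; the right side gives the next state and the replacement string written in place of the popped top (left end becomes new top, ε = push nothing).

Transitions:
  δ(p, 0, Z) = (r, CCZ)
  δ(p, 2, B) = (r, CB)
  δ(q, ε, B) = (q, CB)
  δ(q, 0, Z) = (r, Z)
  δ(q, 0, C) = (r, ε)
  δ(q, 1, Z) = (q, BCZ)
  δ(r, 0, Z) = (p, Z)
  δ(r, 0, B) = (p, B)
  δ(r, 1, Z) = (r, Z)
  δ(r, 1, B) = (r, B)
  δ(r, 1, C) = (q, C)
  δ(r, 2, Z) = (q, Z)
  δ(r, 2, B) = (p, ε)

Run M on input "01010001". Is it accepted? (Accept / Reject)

(p, 01010001, Z)
  read 0, top Z: go to r, push CCZ → (r, 1010001, CCZ)
  read 1, top C: go to q, push C → (q, 010001, CCZ)
  read 0, top C: go to r, push ε → (r, 10001, CZ)
  read 1, top C: go to q, push C → (q, 0001, CZ)
  read 0, top C: go to r, push ε → (r, 001, Z)
  read 0, top Z: go to p, push Z → (p, 01, Z)
  read 0, top Z: go to r, push CCZ → (r, 1, CCZ)
  read 1, top C: go to q, push C → (q, ε, CCZ)
All input consumed; state q ∈ F.

Accept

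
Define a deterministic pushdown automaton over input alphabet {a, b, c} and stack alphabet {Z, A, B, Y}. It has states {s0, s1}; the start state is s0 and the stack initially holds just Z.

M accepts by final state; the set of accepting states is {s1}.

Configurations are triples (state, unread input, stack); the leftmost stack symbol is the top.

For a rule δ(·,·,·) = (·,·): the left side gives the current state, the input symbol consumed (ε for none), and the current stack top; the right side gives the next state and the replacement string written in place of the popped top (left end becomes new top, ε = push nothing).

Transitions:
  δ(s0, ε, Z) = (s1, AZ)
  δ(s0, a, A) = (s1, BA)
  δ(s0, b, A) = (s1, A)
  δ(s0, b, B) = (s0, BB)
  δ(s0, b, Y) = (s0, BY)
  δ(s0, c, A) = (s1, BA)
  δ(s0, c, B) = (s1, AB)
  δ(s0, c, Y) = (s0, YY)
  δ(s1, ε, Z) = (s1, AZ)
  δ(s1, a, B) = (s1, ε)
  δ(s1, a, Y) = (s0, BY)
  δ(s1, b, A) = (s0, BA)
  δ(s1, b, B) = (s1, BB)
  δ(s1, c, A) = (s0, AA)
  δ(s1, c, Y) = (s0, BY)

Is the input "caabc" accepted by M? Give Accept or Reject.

(s0, caabc, Z) ⊢ (s1, caabc, AZ) ⊢ (s0, aabc, AAZ) ⊢ (s1, abc, BAAZ) ⊢ (s1, bc, AAZ) ⊢ (s0, c, BAAZ) ⊢ (s1, ε, ABAAZ)
All input consumed; state s1 ∈ F.

Accept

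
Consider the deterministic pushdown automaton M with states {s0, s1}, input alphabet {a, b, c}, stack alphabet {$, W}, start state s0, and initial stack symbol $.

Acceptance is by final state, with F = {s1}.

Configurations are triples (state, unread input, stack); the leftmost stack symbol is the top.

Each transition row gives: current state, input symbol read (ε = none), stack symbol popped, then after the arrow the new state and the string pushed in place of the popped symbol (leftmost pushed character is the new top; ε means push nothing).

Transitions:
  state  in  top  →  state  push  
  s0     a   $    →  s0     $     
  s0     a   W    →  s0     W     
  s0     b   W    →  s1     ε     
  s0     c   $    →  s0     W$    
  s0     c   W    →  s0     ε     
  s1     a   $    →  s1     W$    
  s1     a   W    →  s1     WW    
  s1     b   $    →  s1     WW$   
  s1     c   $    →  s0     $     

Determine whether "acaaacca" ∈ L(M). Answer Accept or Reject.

Reject

(s0, acaaacca, $) ⊢ (s0, caaacca, $) ⊢ (s0, aaacca, W$) ⊢ (s0, aacca, W$) ⊢ (s0, acca, W$) ⊢ (s0, cca, W$) ⊢ (s0, ca, $) ⊢ (s0, a, W$) ⊢ (s0, ε, W$)
All input consumed; state s0 ∉ F and no further ε-move applies.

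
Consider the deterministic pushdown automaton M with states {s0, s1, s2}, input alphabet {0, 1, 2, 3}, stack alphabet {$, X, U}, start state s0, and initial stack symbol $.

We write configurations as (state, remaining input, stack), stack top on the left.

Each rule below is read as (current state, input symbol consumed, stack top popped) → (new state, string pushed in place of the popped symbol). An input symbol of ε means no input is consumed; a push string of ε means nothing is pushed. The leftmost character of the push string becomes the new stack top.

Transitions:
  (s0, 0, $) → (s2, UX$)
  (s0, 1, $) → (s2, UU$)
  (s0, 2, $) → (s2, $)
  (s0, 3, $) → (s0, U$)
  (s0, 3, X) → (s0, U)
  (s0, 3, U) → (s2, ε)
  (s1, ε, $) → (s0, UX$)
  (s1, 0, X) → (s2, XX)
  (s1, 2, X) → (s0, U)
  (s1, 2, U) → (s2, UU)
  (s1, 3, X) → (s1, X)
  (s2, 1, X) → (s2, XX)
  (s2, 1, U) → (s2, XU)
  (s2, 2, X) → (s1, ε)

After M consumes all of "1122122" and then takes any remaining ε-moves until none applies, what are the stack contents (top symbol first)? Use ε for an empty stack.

UUUU$

(s0, 1122122, $)
  read 1, top $: go to s2, push UU$ → (s2, 122122, UU$)
  read 1, top U: go to s2, push XU → (s2, 22122, XUU$)
  read 2, top X: go to s1, push ε → (s1, 2122, UU$)
  read 2, top U: go to s2, push UU → (s2, 122, UUU$)
  read 1, top U: go to s2, push XU → (s2, 22, XUUU$)
  read 2, top X: go to s1, push ε → (s1, 2, UUU$)
  read 2, top U: go to s2, push UU → (s2, ε, UUUU$)
All input consumed in state s2 with stack UUUU$.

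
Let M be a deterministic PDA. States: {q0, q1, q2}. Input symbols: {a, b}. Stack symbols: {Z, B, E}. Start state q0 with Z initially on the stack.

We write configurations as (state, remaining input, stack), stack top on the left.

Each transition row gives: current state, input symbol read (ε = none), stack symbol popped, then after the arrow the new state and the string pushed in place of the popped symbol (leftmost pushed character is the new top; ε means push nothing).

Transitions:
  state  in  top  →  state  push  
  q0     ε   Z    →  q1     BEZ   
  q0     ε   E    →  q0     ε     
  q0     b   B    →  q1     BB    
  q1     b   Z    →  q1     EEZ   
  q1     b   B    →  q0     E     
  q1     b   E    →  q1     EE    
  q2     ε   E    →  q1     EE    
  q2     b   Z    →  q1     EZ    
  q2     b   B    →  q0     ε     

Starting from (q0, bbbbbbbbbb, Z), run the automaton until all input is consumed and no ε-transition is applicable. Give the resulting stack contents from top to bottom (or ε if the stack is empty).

(q0, bbbbbbbbbb, Z)
  ε-move, top Z: go to q1, push BEZ → (q1, bbbbbbbbbb, BEZ)
  read b, top B: go to q0, push E → (q0, bbbbbbbbb, EEZ)
  ε-move, top E: go to q0, push ε → (q0, bbbbbbbbb, EZ)
  ε-move, top E: go to q0, push ε → (q0, bbbbbbbbb, Z)
  ε-move, top Z: go to q1, push BEZ → (q1, bbbbbbbbb, BEZ)
  read b, top B: go to q0, push E → (q0, bbbbbbbb, EEZ)
  ε-move, top E: go to q0, push ε → (q0, bbbbbbbb, EZ)
  ε-move, top E: go to q0, push ε → (q0, bbbbbbbb, Z)
  ε-move, top Z: go to q1, push BEZ → (q1, bbbbbbbb, BEZ)
  read b, top B: go to q0, push E → (q0, bbbbbbb, EEZ)
  ε-move, top E: go to q0, push ε → (q0, bbbbbbb, EZ)
  ε-move, top E: go to q0, push ε → (q0, bbbbbbb, Z)
  ε-move, top Z: go to q1, push BEZ → (q1, bbbbbbb, BEZ)
  read b, top B: go to q0, push E → (q0, bbbbbb, EEZ)
  ε-move, top E: go to q0, push ε → (q0, bbbbbb, EZ)
  ε-move, top E: go to q0, push ε → (q0, bbbbbb, Z)
  ε-move, top Z: go to q1, push BEZ → (q1, bbbbbb, BEZ)
  read b, top B: go to q0, push E → (q0, bbbbb, EEZ)
  ε-move, top E: go to q0, push ε → (q0, bbbbb, EZ)
  ε-move, top E: go to q0, push ε → (q0, bbbbb, Z)
  ε-move, top Z: go to q1, push BEZ → (q1, bbbbb, BEZ)
  read b, top B: go to q0, push E → (q0, bbbb, EEZ)
  ε-move, top E: go to q0, push ε → (q0, bbbb, EZ)
  ε-move, top E: go to q0, push ε → (q0, bbbb, Z)
  ε-move, top Z: go to q1, push BEZ → (q1, bbbb, BEZ)
  read b, top B: go to q0, push E → (q0, bbb, EEZ)
  ε-move, top E: go to q0, push ε → (q0, bbb, EZ)
  ε-move, top E: go to q0, push ε → (q0, bbb, Z)
  ε-move, top Z: go to q1, push BEZ → (q1, bbb, BEZ)
  read b, top B: go to q0, push E → (q0, bb, EEZ)
  ε-move, top E: go to q0, push ε → (q0, bb, EZ)
  ε-move, top E: go to q0, push ε → (q0, bb, Z)
  ε-move, top Z: go to q1, push BEZ → (q1, bb, BEZ)
  read b, top B: go to q0, push E → (q0, b, EEZ)
  ε-move, top E: go to q0, push ε → (q0, b, EZ)
  ε-move, top E: go to q0, push ε → (q0, b, Z)
  ε-move, top Z: go to q1, push BEZ → (q1, b, BEZ)
  read b, top B: go to q0, push E → (q0, ε, EEZ)
  ε-move, top E: go to q0, push ε → (q0, ε, EZ)
  ε-move, top E: go to q0, push ε → (q0, ε, Z)
  ε-move, top Z: go to q1, push BEZ → (q1, ε, BEZ)
All input consumed in state q1 with stack BEZ.

BEZ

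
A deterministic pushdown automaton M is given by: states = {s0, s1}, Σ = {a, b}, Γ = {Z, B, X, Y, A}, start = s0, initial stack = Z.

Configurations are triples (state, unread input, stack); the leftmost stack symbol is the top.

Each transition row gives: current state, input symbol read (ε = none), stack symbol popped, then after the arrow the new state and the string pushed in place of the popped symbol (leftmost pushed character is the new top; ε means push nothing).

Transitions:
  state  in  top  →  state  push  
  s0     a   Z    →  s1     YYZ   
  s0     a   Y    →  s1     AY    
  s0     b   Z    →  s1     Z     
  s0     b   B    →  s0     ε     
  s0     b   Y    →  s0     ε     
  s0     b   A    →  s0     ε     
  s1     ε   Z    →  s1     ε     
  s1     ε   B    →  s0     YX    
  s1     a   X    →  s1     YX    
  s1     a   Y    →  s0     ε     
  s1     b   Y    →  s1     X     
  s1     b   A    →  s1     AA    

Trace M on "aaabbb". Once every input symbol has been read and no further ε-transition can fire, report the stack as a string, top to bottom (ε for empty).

AAAAYZ

(s0, aaabbb, Z) ⊢ (s1, aabbb, YYZ) ⊢ (s0, abbb, YZ) ⊢ (s1, bbb, AYZ) ⊢ (s1, bb, AAYZ) ⊢ (s1, b, AAAYZ) ⊢ (s1, ε, AAAAYZ)
All input consumed in state s1 with stack AAAAYZ.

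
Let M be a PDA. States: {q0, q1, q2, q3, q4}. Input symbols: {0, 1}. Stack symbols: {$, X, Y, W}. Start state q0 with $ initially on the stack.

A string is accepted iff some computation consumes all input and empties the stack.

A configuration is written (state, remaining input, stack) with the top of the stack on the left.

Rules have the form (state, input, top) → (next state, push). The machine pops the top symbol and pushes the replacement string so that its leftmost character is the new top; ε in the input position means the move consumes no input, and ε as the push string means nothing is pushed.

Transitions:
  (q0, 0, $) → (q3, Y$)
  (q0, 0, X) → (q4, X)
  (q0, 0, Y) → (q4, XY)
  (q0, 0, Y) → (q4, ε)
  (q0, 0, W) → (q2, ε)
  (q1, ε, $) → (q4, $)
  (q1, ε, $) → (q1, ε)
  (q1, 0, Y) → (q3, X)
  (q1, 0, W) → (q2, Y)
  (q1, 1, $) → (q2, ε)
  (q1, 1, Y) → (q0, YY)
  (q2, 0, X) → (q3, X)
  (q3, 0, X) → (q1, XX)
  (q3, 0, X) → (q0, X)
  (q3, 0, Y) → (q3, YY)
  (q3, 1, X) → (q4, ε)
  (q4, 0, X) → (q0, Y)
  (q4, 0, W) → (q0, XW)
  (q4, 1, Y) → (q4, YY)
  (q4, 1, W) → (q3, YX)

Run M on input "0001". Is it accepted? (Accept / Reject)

Reject

No computation consumes all input and empties the stack.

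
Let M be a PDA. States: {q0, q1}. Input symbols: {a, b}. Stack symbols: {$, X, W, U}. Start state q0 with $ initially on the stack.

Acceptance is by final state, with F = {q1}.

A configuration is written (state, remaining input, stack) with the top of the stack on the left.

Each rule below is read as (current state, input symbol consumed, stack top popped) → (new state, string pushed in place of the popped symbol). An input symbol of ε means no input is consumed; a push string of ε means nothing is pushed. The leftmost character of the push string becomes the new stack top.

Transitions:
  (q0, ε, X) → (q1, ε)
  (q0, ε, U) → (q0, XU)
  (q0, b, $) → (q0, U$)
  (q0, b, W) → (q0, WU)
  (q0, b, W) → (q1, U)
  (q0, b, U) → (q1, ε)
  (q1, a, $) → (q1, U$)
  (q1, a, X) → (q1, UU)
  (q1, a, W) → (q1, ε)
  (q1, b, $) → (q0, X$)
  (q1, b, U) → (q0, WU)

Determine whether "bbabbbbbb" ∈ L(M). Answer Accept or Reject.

Accept

One accepting computation: (q0, bbabbbbbb, $) ⊢ (q0, babbbbbb, U$) ⊢ (q1, abbbbbb, $) ⊢ (q1, bbbbbb, U$) ⊢ (q0, bbbbb, WU$) ⊢ (q0, bbbb, WUU$) ⊢ (q0, bbb, WUUU$) ⊢ (q0, bb, WUUUU$) ⊢ (q0, b, WUUUUU$) ⊢ (q1, ε, UUUUUU$)
All input consumed and state q1 ∈ F.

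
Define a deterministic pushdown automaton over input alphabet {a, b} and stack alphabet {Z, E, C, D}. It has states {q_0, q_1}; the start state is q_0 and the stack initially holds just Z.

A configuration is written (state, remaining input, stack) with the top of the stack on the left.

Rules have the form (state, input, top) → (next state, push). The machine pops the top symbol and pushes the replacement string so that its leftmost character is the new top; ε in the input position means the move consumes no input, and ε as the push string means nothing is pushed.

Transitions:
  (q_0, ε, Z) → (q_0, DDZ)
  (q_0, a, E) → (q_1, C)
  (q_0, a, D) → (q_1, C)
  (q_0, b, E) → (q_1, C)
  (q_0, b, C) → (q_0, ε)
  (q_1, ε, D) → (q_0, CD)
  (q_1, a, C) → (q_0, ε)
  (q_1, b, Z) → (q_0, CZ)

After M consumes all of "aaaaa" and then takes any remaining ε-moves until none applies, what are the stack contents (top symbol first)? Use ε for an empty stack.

(q_0, aaaaa, Z) ⊢ (q_0, aaaaa, DDZ) ⊢ (q_1, aaaa, CDZ) ⊢ (q_0, aaa, DZ) ⊢ (q_1, aa, CZ) ⊢ (q_0, a, Z) ⊢ (q_0, a, DDZ) ⊢ (q_1, ε, CDZ)
All input consumed in state q_1 with stack CDZ.

CDZ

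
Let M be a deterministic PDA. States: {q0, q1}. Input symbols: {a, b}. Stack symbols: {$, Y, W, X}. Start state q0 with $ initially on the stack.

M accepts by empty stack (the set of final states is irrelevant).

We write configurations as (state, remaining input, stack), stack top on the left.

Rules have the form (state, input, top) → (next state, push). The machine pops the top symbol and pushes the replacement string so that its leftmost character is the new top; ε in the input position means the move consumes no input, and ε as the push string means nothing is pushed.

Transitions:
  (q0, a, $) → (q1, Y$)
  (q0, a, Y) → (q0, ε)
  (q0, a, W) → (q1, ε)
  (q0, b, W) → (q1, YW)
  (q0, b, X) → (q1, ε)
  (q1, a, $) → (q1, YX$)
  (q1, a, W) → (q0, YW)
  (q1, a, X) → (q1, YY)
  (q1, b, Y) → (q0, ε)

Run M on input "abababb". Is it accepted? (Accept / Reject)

(q0, abababb, $) ⊢ (q1, bababb, Y$) ⊢ (q0, ababb, $) ⊢ (q1, babb, Y$) ⊢ (q0, abb, $) ⊢ (q1, bb, Y$) ⊢ (q0, b, $)
No transition applies at (q0, b, $); input not fully consumed.

Reject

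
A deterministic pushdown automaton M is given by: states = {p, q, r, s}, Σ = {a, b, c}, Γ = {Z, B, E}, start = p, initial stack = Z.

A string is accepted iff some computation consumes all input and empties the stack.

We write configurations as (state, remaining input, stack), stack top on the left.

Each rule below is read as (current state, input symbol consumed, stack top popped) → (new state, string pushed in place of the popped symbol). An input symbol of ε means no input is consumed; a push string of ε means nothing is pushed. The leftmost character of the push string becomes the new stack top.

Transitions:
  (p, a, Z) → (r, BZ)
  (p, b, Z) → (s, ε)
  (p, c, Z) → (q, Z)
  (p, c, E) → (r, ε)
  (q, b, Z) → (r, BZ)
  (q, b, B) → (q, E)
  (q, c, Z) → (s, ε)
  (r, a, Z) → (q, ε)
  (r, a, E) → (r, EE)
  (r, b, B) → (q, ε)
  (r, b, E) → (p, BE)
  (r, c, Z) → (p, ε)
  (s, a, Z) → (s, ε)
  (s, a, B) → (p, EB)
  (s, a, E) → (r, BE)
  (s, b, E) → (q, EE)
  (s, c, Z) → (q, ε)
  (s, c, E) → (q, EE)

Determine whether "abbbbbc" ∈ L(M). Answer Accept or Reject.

(p, abbbbbc, Z)
  read a, top Z: go to r, push BZ → (r, bbbbbc, BZ)
  read b, top B: go to q, push ε → (q, bbbbc, Z)
  read b, top Z: go to r, push BZ → (r, bbbc, BZ)
  read b, top B: go to q, push ε → (q, bbc, Z)
  read b, top Z: go to r, push BZ → (r, bc, BZ)
  read b, top B: go to q, push ε → (q, c, Z)
  read c, top Z: go to s, push ε → (s, ε, ε)
All input consumed and the stack is empty.

Accept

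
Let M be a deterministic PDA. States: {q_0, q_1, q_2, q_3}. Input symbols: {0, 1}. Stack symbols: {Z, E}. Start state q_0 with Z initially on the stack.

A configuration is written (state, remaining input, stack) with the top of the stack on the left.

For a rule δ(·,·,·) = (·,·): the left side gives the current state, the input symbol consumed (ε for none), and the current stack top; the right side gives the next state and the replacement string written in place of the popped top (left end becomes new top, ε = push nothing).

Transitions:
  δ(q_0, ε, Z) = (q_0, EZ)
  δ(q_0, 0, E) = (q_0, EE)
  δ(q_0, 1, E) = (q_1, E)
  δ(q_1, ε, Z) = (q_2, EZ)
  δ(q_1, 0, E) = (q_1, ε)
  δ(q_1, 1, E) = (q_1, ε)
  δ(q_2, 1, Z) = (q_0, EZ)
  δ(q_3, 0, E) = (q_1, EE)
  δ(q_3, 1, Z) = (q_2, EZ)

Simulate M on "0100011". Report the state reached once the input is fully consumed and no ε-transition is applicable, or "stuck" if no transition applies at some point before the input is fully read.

stuck

(q_0, 0100011, Z) ⊢ (q_0, 0100011, EZ) ⊢ (q_0, 100011, EEZ) ⊢ (q_1, 00011, EEZ) ⊢ (q_1, 0011, EZ) ⊢ (q_1, 011, Z) ⊢ (q_2, 011, EZ)
No transition for (q_2, 0, top E); M blocks with input 011 remaining.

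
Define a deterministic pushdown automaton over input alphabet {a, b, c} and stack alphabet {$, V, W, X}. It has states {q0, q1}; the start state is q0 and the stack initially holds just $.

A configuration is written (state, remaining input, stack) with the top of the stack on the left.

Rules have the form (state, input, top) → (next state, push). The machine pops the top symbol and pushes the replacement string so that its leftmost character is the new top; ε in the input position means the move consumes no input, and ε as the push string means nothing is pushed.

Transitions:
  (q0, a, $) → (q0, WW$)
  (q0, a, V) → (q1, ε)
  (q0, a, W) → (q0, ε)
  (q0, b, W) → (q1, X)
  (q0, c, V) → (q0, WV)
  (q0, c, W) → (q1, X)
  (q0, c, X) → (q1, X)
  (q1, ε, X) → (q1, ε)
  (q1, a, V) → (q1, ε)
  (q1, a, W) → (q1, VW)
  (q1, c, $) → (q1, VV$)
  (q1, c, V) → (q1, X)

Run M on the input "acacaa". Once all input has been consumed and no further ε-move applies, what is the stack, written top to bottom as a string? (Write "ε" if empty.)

W$

(q0, acacaa, $)
  read a, top $: go to q0, push WW$ → (q0, cacaa, WW$)
  read c, top W: go to q1, push X → (q1, acaa, XW$)
  ε-move, top X: go to q1, push ε → (q1, acaa, W$)
  read a, top W: go to q1, push VW → (q1, caa, VW$)
  read c, top V: go to q1, push X → (q1, aa, XW$)
  ε-move, top X: go to q1, push ε → (q1, aa, W$)
  read a, top W: go to q1, push VW → (q1, a, VW$)
  read a, top V: go to q1, push ε → (q1, ε, W$)
All input consumed in state q1 with stack W$.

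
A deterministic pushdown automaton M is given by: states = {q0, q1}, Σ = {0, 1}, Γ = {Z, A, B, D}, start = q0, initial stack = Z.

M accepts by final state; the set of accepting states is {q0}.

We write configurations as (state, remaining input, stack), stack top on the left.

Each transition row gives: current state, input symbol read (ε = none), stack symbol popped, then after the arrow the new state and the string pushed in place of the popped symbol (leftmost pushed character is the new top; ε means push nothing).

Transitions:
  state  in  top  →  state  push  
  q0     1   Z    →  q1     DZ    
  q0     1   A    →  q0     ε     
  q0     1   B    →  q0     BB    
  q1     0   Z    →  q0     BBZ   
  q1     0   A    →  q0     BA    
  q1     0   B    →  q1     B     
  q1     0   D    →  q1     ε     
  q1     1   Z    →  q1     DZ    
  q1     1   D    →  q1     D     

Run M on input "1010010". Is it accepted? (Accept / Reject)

Reject

(q0, 1010010, Z) ⊢ (q1, 010010, DZ) ⊢ (q1, 10010, Z) ⊢ (q1, 0010, DZ) ⊢ (q1, 010, Z) ⊢ (q0, 10, BBZ) ⊢ (q0, 0, BBBZ)
No transition applies at (q0, 0, BBBZ); input not fully consumed.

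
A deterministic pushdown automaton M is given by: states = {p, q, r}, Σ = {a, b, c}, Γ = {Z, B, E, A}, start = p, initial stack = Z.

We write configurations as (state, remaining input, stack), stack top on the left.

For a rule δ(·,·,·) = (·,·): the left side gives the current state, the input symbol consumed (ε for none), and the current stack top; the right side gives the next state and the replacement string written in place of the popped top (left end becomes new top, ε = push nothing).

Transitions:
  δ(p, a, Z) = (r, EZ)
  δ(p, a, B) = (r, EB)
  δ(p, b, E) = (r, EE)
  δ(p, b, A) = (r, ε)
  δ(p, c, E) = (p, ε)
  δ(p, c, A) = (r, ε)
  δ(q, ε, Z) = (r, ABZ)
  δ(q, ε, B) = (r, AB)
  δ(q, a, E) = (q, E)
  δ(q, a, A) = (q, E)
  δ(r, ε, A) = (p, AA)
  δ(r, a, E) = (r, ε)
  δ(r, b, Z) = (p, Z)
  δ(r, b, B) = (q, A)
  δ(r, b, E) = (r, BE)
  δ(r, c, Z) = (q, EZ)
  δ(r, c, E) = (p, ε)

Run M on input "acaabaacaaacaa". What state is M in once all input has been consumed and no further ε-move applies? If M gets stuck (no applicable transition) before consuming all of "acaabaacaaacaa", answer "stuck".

stuck

(p, acaabaacaaacaa, Z)
  read a, top Z: go to r, push EZ → (r, caabaacaaacaa, EZ)
  read c, top E: go to p, push ε → (p, aabaacaaacaa, Z)
  read a, top Z: go to r, push EZ → (r, abaacaaacaa, EZ)
  read a, top E: go to r, push ε → (r, baacaaacaa, Z)
  read b, top Z: go to p, push Z → (p, aacaaacaa, Z)
  read a, top Z: go to r, push EZ → (r, acaaacaa, EZ)
  read a, top E: go to r, push ε → (r, caaacaa, Z)
  read c, top Z: go to q, push EZ → (q, aaacaa, EZ)
  read a, top E: go to q, push E → (q, aacaa, EZ)
  read a, top E: go to q, push E → (q, acaa, EZ)
  read a, top E: go to q, push E → (q, caa, EZ)
No transition for (q, c, top E); M blocks with input caa remaining.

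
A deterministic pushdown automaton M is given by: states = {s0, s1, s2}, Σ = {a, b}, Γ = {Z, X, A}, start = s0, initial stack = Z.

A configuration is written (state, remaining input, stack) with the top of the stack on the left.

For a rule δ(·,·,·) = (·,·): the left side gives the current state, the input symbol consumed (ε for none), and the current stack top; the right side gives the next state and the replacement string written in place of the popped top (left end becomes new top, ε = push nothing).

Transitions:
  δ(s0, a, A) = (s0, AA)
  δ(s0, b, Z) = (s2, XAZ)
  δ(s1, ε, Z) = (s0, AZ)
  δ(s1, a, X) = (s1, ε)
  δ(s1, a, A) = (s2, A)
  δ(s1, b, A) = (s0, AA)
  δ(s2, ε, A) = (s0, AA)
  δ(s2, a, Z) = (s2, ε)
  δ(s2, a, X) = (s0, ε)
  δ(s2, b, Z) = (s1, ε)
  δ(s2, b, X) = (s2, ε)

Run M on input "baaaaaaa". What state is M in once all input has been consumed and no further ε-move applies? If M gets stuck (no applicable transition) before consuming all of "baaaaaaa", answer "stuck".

(s0, baaaaaaa, Z) ⊢ (s2, aaaaaaa, XAZ) ⊢ (s0, aaaaaa, AZ) ⊢ (s0, aaaaa, AAZ) ⊢ (s0, aaaa, AAAZ) ⊢ (s0, aaa, AAAAZ) ⊢ (s0, aa, AAAAAZ) ⊢ (s0, a, AAAAAAZ) ⊢ (s0, ε, AAAAAAAZ)
All input consumed; M is in state s0.

s0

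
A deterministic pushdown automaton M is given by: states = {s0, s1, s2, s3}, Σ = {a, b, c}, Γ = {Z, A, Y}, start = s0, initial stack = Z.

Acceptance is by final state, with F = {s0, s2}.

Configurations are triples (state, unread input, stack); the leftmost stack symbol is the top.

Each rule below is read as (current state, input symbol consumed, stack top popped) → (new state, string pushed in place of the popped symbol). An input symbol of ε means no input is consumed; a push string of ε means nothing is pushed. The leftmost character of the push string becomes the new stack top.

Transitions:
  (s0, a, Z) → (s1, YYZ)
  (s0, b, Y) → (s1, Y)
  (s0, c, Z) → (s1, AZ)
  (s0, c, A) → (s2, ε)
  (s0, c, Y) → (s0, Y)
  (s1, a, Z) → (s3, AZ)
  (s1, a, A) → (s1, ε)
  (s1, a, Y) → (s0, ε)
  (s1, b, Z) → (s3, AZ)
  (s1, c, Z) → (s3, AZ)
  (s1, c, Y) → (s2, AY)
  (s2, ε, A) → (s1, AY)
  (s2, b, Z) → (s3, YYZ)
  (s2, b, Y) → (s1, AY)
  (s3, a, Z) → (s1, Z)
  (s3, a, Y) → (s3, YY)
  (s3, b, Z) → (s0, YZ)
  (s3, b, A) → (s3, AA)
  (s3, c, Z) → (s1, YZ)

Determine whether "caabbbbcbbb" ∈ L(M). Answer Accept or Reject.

(s0, caabbbbcbbb, Z) ⊢ (s1, aabbbbcbbb, AZ) ⊢ (s1, abbbbcbbb, Z) ⊢ (s3, bbbbcbbb, AZ) ⊢ (s3, bbbcbbb, AAZ) ⊢ (s3, bbcbbb, AAAZ) ⊢ (s3, bcbbb, AAAAZ) ⊢ (s3, cbbb, AAAAAZ)
No transition applies at (s3, cbbb, AAAAAZ); input not fully consumed.

Reject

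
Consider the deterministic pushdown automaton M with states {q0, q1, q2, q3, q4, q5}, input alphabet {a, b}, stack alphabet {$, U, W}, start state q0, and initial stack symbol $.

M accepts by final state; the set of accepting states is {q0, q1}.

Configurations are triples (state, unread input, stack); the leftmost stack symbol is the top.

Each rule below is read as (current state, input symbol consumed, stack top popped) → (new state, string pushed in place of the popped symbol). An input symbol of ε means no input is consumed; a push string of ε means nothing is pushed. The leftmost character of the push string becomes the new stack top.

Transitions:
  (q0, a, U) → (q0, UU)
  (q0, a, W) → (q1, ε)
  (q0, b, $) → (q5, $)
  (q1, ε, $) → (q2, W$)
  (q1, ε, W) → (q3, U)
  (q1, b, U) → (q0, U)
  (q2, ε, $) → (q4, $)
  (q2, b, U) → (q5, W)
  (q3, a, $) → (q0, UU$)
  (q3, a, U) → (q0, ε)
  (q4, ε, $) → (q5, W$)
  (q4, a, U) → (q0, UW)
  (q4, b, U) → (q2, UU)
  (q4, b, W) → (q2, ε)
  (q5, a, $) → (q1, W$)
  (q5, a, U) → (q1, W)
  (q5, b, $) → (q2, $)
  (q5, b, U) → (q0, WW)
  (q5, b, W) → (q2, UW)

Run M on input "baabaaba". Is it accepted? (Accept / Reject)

(q0, baabaaba, $) ⊢ (q5, aabaaba, $) ⊢ (q1, abaaba, W$) ⊢ (q3, abaaba, U$) ⊢ (q0, baaba, $) ⊢ (q5, aaba, $) ⊢ (q1, aba, W$) ⊢ (q3, aba, U$) ⊢ (q0, ba, $) ⊢ (q5, a, $) ⊢ (q1, ε, W$)
All input consumed; state q1 ∈ F.

Accept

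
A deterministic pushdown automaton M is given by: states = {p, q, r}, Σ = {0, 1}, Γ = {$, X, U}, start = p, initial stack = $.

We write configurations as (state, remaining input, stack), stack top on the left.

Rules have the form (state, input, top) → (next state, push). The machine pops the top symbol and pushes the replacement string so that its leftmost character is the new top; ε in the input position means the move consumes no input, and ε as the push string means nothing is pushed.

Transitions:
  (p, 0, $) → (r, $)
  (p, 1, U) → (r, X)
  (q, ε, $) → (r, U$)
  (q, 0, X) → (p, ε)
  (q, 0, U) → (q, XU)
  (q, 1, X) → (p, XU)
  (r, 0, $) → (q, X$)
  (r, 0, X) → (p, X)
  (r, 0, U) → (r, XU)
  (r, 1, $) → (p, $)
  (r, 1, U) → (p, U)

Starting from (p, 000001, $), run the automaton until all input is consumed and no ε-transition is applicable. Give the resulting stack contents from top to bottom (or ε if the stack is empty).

(p, 000001, $)
  read 0, top $: go to r, push $ → (r, 00001, $)
  read 0, top $: go to q, push X$ → (q, 0001, X$)
  read 0, top X: go to p, push ε → (p, 001, $)
  read 0, top $: go to r, push $ → (r, 01, $)
  read 0, top $: go to q, push X$ → (q, 1, X$)
  read 1, top X: go to p, push XU → (p, ε, XU$)
All input consumed in state p with stack XU$.

XU$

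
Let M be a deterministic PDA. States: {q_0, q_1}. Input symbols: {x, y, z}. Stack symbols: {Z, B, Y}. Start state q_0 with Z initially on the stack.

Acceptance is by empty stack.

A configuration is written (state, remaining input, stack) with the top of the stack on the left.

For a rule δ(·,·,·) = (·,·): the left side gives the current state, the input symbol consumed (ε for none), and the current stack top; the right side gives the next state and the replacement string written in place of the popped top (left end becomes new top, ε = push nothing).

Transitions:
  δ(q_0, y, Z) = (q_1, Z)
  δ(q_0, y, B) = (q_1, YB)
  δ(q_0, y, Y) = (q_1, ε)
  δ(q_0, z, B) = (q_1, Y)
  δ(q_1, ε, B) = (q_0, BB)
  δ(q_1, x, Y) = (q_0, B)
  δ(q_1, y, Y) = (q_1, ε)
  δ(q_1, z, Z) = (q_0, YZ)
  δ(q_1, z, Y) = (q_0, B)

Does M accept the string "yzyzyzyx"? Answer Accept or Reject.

Reject

(q_0, yzyzyzyx, Z)
  read y, top Z: go to q_1, push Z → (q_1, zyzyzyx, Z)
  read z, top Z: go to q_0, push YZ → (q_0, yzyzyx, YZ)
  read y, top Y: go to q_1, push ε → (q_1, zyzyx, Z)
  read z, top Z: go to q_0, push YZ → (q_0, yzyx, YZ)
  read y, top Y: go to q_1, push ε → (q_1, zyx, Z)
  read z, top Z: go to q_0, push YZ → (q_0, yx, YZ)
  read y, top Y: go to q_1, push ε → (q_1, x, Z)
No transition applies at (q_1, x, Z); input not fully consumed.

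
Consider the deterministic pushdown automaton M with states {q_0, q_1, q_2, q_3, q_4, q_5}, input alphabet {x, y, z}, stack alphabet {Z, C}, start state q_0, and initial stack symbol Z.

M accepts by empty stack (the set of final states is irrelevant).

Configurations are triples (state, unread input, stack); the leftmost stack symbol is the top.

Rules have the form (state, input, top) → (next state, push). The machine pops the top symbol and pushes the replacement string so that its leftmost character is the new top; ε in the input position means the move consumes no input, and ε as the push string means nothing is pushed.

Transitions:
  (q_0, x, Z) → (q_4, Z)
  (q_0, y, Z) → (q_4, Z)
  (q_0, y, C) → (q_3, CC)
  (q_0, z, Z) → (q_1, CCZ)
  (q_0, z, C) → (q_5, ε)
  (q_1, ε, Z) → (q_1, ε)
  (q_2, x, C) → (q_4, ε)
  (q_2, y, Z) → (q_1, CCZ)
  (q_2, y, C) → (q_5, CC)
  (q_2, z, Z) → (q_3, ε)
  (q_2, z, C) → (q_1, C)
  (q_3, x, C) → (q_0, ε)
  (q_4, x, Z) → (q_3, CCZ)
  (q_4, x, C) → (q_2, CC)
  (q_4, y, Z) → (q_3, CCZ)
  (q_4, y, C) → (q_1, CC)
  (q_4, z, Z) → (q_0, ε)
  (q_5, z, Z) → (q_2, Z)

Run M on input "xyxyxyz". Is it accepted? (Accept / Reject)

Reject

(q_0, xyxyxyz, Z) ⊢ (q_4, yxyxyz, Z) ⊢ (q_3, xyxyz, CCZ) ⊢ (q_0, yxyz, CZ) ⊢ (q_3, xyz, CCZ) ⊢ (q_0, yz, CZ) ⊢ (q_3, z, CCZ)
No transition applies at (q_3, z, CCZ); input not fully consumed.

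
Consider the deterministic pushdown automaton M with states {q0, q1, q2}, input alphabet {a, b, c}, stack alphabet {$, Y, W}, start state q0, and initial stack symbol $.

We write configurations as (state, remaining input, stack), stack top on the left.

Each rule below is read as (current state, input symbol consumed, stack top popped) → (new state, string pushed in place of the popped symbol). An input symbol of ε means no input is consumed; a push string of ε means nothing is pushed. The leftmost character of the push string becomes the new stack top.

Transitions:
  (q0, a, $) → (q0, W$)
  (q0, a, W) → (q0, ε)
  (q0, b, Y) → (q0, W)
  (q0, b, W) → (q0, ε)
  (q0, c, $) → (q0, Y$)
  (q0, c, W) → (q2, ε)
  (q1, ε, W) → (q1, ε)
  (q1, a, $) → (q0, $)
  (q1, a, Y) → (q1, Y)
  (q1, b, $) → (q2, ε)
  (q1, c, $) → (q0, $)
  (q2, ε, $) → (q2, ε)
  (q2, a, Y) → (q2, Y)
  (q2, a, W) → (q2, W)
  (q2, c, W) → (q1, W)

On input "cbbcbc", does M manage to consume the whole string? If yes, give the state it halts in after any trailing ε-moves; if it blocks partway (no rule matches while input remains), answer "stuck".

(q0, cbbcbc, $)
  read c, top $: go to q0, push Y$ → (q0, bbcbc, Y$)
  read b, top Y: go to q0, push W → (q0, bcbc, W$)
  read b, top W: go to q0, push ε → (q0, cbc, $)
  read c, top $: go to q0, push Y$ → (q0, bc, Y$)
  read b, top Y: go to q0, push W → (q0, c, W$)
  read c, top W: go to q2, push ε → (q2, ε, $)
  ε-move, top $: go to q2, push ε → (q2, ε, ε)
All input consumed; M is in state q2.

q2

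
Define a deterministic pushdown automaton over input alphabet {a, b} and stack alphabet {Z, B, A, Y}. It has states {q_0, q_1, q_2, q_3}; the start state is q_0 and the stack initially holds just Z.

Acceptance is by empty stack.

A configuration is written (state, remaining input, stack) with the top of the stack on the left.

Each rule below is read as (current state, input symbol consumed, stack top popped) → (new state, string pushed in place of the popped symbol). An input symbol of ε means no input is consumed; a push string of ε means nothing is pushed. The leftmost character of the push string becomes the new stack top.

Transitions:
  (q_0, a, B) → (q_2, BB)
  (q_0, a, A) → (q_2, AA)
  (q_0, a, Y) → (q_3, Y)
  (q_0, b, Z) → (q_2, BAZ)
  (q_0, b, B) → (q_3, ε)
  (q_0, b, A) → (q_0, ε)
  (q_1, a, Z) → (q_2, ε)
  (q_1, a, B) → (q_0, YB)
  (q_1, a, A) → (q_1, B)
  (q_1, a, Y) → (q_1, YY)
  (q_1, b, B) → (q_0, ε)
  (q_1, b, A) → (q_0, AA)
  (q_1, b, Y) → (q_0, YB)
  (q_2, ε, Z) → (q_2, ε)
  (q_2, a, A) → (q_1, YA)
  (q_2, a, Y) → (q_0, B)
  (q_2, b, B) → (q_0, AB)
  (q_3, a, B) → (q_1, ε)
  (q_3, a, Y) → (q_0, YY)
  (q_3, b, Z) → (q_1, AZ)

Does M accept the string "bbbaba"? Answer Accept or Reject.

(q_0, bbbaba, Z) ⊢ (q_2, bbaba, BAZ) ⊢ (q_0, baba, ABAZ) ⊢ (q_0, aba, BAZ) ⊢ (q_2, ba, BBAZ) ⊢ (q_0, a, ABBAZ) ⊢ (q_2, ε, AABBAZ)
All input consumed; stack is AABBAZ, not empty, and no further ε-move applies.

Reject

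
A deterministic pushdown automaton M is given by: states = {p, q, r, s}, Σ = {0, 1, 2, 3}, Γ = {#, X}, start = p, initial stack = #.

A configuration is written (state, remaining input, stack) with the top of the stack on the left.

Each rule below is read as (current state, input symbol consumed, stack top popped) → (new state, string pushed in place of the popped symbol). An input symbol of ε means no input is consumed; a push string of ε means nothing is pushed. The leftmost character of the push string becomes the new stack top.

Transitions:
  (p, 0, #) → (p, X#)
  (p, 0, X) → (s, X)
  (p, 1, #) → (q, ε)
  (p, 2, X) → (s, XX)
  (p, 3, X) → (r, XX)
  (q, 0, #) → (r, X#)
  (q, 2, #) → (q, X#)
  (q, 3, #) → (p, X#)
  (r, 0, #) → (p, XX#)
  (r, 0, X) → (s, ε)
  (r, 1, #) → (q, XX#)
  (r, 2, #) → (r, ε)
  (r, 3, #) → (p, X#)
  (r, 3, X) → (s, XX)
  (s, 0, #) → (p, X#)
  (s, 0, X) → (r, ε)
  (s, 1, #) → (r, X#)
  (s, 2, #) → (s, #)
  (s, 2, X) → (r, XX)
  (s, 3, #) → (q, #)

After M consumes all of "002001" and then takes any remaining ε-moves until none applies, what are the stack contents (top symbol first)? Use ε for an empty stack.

XX#

(p, 002001, #) ⊢ (p, 02001, X#) ⊢ (s, 2001, X#) ⊢ (r, 001, XX#) ⊢ (s, 01, X#) ⊢ (r, 1, #) ⊢ (q, ε, XX#)
All input consumed in state q with stack XX#.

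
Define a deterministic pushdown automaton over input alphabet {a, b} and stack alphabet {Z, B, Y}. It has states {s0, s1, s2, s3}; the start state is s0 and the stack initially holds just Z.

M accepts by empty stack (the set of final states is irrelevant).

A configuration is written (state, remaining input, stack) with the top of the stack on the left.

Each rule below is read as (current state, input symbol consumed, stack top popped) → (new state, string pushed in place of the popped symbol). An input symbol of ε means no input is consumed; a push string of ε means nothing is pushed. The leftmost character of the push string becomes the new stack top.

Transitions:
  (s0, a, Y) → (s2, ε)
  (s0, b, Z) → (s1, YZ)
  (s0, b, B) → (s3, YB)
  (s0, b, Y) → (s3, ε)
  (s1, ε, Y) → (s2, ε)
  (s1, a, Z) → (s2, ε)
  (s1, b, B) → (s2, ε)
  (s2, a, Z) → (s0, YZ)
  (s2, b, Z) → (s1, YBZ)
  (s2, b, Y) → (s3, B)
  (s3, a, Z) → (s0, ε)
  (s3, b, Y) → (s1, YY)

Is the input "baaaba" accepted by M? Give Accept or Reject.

(s0, baaaba, Z)
  read b, top Z: go to s1, push YZ → (s1, aaaba, YZ)
  ε-move, top Y: go to s2, push ε → (s2, aaaba, Z)
  read a, top Z: go to s0, push YZ → (s0, aaba, YZ)
  read a, top Y: go to s2, push ε → (s2, aba, Z)
  read a, top Z: go to s0, push YZ → (s0, ba, YZ)
  read b, top Y: go to s3, push ε → (s3, a, Z)
  read a, top Z: go to s0, push ε → (s0, ε, ε)
All input consumed and the stack is empty.

Accept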